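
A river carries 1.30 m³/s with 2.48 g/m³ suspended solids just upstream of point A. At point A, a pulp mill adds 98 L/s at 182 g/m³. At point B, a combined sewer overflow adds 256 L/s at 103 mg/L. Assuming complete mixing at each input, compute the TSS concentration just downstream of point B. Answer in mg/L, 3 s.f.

28.7 mg/L

98 L/s = 0.098 m³/s.
After input A: C = (1.3·2.48 + 0.098·182) / 1.398 = 15.06 mg/L.
256 L/s = 0.256 m³/s.
After input B: C = (1.398·15.06 + 0.256·103) / 1.654 = 28.67 mg/L.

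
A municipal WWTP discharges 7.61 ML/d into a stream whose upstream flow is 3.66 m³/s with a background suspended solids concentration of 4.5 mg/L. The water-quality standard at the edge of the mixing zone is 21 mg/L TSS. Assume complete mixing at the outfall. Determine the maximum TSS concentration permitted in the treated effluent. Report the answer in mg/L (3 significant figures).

7.61 ML/d = 0.08808 m³/s.
Mass balance: 21·3.748 = 0.08808·Cₑ + 3.66·4.5.
Cₑ = (78.71 − 16.47) / 0.08808 = 706.6 mg/L.

707 mg/L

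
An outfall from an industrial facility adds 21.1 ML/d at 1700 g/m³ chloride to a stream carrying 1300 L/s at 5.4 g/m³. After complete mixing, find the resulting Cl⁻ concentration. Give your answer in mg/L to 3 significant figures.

21.1 ML/d = 0.2442 m³/s.
1300 L/s = 1.3 m³/s.
Conservation of mass across the mixing zone: C = (0.2442·1700 + 1.3·5.4) / (0.2442 + 1.3) = 422.2/1.544 = 273.4 mg/L.

273 mg/L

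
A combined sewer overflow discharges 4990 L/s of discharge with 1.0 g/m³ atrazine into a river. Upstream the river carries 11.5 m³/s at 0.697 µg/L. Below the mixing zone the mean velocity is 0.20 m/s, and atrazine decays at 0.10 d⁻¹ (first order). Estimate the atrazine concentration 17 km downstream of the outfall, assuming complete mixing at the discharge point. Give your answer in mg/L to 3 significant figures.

4990 L/s = 4.99 m³/s.
0.697 µg/L = 0.000697 mg/L.
After complete mixing, C₀ = (4.99·1 + 11.5·0.000697) / 16.49 = 0.3031 mg/L.
Travel time t = 1.7e+04 m / 0.20 m/s = 8.5e+04 s = 0.9838 d.
C = 0.3031·exp(−0.10·0.9838) = 0.3031·0.9063 = 0.2747 mg/L.

0.275 mg/L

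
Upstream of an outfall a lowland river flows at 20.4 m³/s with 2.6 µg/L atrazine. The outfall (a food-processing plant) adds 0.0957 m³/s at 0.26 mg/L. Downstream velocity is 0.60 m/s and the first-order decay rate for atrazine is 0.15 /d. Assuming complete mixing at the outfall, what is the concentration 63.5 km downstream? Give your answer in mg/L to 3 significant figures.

2.6 µg/L = 0.0026 mg/L.
After complete mixing, C₀ = (0.0957·0.26 + 20.4·0.0026) / 20.5 = 0.003802 mg/L.
Travel time t = 6.35e+04 m / 0.60 m/s = 1.058e+05 s = 1.225 d.
C = 0.003802·exp(−0.15·1.225) = 0.003802·0.8322 = 0.003164 mg/L.

0.00316 mg/L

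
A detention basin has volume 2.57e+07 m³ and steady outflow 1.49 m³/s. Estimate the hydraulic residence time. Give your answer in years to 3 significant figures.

Q = 1.49 m³/s × 3.156e+07 s/yr = 4.702e+07 m³/yr.
Hydraulic residence time τ = V/Q = 2.57e+07/4.702e+07 = 0.5466 yr.

0.547 yr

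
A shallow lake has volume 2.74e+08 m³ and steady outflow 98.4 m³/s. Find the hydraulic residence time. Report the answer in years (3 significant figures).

0.0882 yr

Q = 98.4 m³/s × 3.156e+07 s/yr = 3.105e+09 m³/yr.
Hydraulic residence time τ = V/Q = 2.74e+08/3.105e+09 = 0.08824 yr.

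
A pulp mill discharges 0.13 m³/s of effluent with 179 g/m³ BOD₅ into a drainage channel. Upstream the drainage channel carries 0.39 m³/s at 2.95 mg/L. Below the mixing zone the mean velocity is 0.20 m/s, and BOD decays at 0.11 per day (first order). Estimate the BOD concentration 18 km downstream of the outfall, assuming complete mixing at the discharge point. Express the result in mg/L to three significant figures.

After complete mixing, C₀ = (0.13·179 + 0.39·2.95) / 0.52 = 46.96 mg/L.
Travel time t = 1.8e+04 m / 0.20 m/s = 9e+04 s = 1.042 d.
C = 46.96·exp(−0.11·1.042) = 46.96·0.8917 = 41.88 mg/L.

41.9 mg/L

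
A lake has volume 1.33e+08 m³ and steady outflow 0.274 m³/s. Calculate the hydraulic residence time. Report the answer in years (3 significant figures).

Q = 0.274 m³/s × 3.156e+07 s/yr = 8.647e+06 m³/yr.
Hydraulic residence time τ = V/Q = 1.33e+08/8.647e+06 = 15.38 yr.

15.4 yr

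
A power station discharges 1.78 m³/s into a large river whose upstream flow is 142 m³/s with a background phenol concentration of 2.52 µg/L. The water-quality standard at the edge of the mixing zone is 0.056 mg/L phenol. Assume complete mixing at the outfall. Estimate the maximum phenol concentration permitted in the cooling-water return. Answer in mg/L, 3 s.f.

2.52 µg/L = 0.00252 mg/L.
Mass balance: 0.056·143.8 = 1.78·Cₑ + 142·0.00252.
Cₑ = (8.052 − 0.3578) / 1.78 = 4.322 mg/L.

4.32 mg/L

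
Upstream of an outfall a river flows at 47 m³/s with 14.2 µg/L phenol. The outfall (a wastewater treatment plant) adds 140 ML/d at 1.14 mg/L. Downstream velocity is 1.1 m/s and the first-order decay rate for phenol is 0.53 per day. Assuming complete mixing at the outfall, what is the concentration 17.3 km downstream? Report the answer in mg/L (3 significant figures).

0.0470 mg/L

140 ML/d = 1.62 m³/s.
14.2 µg/L = 0.0142 mg/L.
After complete mixing, C₀ = (1.62·1.14 + 47·0.0142) / 48.62 = 0.05172 mg/L.
Travel time t = 1.73e+04 m / 1.1 m/s = 1.573e+04 s = 0.182 d.
C = 0.05172·exp(−0.53·0.182) = 0.05172·0.908 = 0.04696 mg/L.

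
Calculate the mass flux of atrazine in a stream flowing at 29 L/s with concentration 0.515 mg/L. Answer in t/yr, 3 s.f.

29 L/s = 0.029 m³/s.
Mass flux = Q·C = 0.029 m³/s × 0.515 g/m³ = 0.01494 g/s.
= 0.01494 g/s × 31.56 = 0.4713 t/yr.

0.471 t/yr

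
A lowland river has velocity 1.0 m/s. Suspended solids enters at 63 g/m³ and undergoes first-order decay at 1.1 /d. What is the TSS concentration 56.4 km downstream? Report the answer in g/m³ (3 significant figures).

Travel time t = 56.4 km / 1.0 m/s = 5.64e+04/1.0 = 5.64e+04 s = 0.6528 d.
First-order decay: C = 63·exp(−1.1·0.6528) = 63·0.4877 = 30.73 g/m³.

30.7 g/m³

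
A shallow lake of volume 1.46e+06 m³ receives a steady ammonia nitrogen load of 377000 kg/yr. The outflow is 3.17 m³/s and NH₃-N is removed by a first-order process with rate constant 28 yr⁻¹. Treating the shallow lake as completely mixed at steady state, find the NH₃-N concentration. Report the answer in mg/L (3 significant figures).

2.68 mg/L

Outflow Q = 3.17 m³/s × 3.156e+07 s/yr = 1e+08 m³/yr.
Steady-state CSTR mass balance: W = Q·C + k·V·C, so C = W/(Q + kV).
Q + kV = 1e+08 + 28·1.46e+06 = 1.409e+08 m³/yr.
C = 377000/1.409e+08 = 0.002675 kg/m³ = 2.675 mg/L.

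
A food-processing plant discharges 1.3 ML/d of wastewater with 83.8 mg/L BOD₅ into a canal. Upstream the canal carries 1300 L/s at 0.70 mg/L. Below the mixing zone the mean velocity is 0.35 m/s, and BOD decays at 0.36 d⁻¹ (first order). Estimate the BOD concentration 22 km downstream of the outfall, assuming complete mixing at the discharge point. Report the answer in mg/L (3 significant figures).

1.3 ML/d = 0.01505 m³/s.
1300 L/s = 1.3 m³/s.
After complete mixing, C₀ = (0.01505·83.8 + 1.3·0.7) / 1.315 = 1.651 mg/L.
Travel time t = 2.2e+04 m / 0.35 m/s = 6.286e+04 s = 0.7275 d.
C = 1.651·exp(−0.36·0.7275) = 1.651·0.7696 = 1.27 mg/L.

1.27 mg/L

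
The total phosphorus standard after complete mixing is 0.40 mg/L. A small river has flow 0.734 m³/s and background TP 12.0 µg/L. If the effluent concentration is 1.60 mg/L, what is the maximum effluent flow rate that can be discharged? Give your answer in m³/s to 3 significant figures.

12.0 µg/L = 0.012 mg/L.
Mass balance at complete mixing: C_std·(Q_w + Q_r) = Q_w·C_e + Q_r·C_b.
Rearranging, Q_w = Q_r·(C_std − C_b)/(C_e − C_std) = 0.734·(0.4 − 0.012) / (1.6 − 0.4) = 0.2373 m³/s.

0.237 m³/s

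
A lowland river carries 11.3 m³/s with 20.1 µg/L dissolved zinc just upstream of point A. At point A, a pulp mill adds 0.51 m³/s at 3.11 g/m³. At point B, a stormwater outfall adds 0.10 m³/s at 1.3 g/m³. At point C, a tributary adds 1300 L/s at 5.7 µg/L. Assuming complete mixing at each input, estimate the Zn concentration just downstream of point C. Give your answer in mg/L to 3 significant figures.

20.1 µg/L = 0.0201 mg/L.
After input A: C = (11.3·0.0201 + 0.51·3.11) / 11.81 = 0.1535 mg/L.
After input B: C = (11.81·0.1535 + 0.1·1.3) / 11.91 = 0.1632 mg/L.
1300 L/s = 1.3 m³/s.
5.7 µg/L = 0.0057 mg/L.
After input C: C = (11.91·0.1632 + 1.3·0.0057) / 13.21 = 0.1477 mg/L.

0.148 mg/L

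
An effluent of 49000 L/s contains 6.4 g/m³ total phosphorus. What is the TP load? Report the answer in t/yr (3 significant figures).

49000 L/s = 49 m³/s.
Mass flux = Q·C = 49 m³/s × 6.4 g/m³ = 313.6 g/s.
= 313.6 g/s × 31.56 = 9896 t/yr.

9900 t/yr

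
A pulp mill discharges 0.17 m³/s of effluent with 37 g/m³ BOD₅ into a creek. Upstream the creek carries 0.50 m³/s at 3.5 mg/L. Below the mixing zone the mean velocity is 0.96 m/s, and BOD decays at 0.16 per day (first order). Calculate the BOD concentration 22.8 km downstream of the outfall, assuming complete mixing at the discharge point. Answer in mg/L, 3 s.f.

11.5 mg/L

After complete mixing, C₀ = (0.17·37 + 0.5·3.5) / 0.67 = 12 mg/L.
Travel time t = 2.28e+04 m / 0.96 m/s = 2.375e+04 s = 0.2749 d.
C = 12·exp(−0.16·0.2749) = 12·0.957 = 11.48 mg/L.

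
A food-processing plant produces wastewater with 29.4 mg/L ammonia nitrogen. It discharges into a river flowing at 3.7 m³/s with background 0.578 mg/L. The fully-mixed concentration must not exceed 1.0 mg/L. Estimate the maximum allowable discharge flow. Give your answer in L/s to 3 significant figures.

55.0 L/s

Mass balance at complete mixing: C_std·(Q_w + Q_r) = Q_w·C_e + Q_r·C_b.
Rearranging, Q_w = Q_r·(C_std − C_b)/(C_e − C_std) = 3.7·(1 − 0.578) / (29.4 − 1) = 0.05498 m³/s.
= 54.98 L/s.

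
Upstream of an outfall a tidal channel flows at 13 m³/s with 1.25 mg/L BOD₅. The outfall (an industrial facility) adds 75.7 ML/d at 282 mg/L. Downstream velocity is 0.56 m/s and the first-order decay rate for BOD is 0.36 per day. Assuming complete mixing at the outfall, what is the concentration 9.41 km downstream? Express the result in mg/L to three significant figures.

17.7 mg/L

75.7 ML/d = 0.8762 m³/s.
After complete mixing, C₀ = (0.8762·282 + 13·1.25) / 13.88 = 18.98 mg/L.
Travel time t = 9410 m / 0.56 m/s = 1.68e+04 s = 0.1945 d.
C = 18.98·exp(−0.36·0.1945) = 18.98·0.9324 = 17.69 mg/L.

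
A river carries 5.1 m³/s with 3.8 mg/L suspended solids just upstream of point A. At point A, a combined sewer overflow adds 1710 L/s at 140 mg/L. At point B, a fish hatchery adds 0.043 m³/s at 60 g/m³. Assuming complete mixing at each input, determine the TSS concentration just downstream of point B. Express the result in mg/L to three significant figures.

38.1 mg/L

1710 L/s = 1.71 m³/s.
After input A: C = (5.1·3.8 + 1.71·140) / 6.81 = 38 mg/L.
After input B: C = (6.81·38 + 0.043·60) / 6.853 = 38.14 mg/L.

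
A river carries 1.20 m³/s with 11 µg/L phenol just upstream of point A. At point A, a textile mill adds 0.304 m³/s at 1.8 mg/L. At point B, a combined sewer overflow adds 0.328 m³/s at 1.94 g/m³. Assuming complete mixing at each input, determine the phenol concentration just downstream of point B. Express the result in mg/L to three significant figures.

0.653 mg/L

11 µg/L = 0.011 mg/L.
After input A: C = (1.2·0.011 + 0.304·1.8) / 1.504 = 0.3726 mg/L.
After input B: C = (1.504·0.3726 + 0.328·1.94) / 1.832 = 0.6532 mg/L.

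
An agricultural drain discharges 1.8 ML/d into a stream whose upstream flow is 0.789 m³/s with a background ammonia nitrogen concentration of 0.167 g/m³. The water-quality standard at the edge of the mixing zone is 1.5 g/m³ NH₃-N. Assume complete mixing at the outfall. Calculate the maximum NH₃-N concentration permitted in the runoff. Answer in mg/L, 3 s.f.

52.0 mg/L

1.8 ML/d = 0.02083 m³/s.
Mass balance: 1.5·0.8098 = 0.02083·Cₑ + 0.789·0.167.
Cₑ = (1.215 − 0.1318) / 0.02083 = 51.98 mg/L.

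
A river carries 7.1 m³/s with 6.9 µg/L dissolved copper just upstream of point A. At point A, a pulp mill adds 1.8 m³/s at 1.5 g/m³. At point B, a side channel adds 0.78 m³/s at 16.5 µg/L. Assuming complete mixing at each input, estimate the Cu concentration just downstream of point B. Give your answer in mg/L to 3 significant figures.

6.9 µg/L = 0.0069 mg/L.
After input A: C = (7.1·0.0069 + 1.8·1.5) / 8.9 = 0.3089 mg/L.
16.5 µg/L = 0.0165 mg/L.
After input B: C = (8.9·0.3089 + 0.78·0.0165) / 9.68 = 0.2853 mg/L.

0.285 mg/L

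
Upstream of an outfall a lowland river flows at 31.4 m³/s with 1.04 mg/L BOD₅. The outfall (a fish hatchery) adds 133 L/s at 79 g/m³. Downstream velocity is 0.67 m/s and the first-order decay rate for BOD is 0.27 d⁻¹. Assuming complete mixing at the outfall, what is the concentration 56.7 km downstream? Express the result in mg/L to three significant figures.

133 L/s = 0.133 m³/s.
After complete mixing, C₀ = (0.133·79 + 31.4·1.04) / 31.53 = 1.369 mg/L.
Travel time t = 5.67e+04 m / 0.67 m/s = 8.463e+04 s = 0.9795 d.
C = 1.369·exp(−0.27·0.9795) = 1.369·0.7676 = 1.051 mg/L.

1.05 mg/L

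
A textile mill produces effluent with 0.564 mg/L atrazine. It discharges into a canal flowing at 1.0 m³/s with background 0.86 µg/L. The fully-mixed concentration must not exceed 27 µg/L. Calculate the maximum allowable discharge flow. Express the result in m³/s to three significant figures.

0.86 µg/L = 0.00086 mg/L.
27 µg/L = 0.027 mg/L.
Mass balance at complete mixing: C_std·(Q_w + Q_r) = Q_w·C_e + Q_r·C_b.
Rearranging, Q_w = Q_r·(C_std − C_b)/(C_e − C_std) = 1.0·(0.027 − 0.00086) / (0.564 − 0.027) = 0.04868 m³/s.

0.0487 m³/s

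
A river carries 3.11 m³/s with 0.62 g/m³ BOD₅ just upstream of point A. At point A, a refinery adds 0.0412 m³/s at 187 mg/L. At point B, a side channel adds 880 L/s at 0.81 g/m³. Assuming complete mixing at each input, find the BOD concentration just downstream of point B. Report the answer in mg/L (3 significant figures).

2.57 mg/L

After input A: C = (3.11·0.62 + 0.0412·187) / 3.151 = 3.057 mg/L.
880 L/s = 0.88 m³/s.
After input B: C = (3.151·3.057 + 0.88·0.81) / 4.031 = 2.566 mg/L.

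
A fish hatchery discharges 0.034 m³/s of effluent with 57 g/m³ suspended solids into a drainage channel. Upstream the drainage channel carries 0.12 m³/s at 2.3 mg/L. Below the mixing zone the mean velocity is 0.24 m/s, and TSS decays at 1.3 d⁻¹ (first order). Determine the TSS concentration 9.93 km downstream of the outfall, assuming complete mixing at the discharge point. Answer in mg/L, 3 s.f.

7.71 mg/L

After complete mixing, C₀ = (0.034·57 + 0.12·2.3) / 0.154 = 14.38 mg/L.
Travel time t = 9930 m / 0.24 m/s = 4.138e+04 s = 0.4789 d.
C = 14.38·exp(−1.3·0.4789) = 14.38·0.5366 = 7.714 mg/L.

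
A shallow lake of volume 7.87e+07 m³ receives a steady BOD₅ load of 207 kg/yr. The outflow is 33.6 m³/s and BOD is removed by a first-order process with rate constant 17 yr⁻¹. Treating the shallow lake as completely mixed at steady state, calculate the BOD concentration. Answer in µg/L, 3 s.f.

Outflow Q = 33.6 m³/s × 3.156e+07 s/yr = 1.06e+09 m³/yr.
Steady-state CSTR mass balance: W = Q·C + k·V·C, so C = W/(Q + kV).
Q + kV = 1.06e+09 + 17·7.87e+07 = 2.398e+09 m³/yr.
C = 207/2.398e+09 = 8.631e-08 kg/m³ = 8.631e-05 mg/L = 0.08631 µg/L.

0.0863 µg/L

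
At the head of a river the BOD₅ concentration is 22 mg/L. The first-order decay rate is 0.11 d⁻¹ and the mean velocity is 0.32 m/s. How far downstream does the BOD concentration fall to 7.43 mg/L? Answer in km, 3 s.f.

From C = C₀·e^(−kt), t = ln(C₀/C)/k = ln(22/7.43)/0.11 = 1.086/0.11 = 9.868 d.
Distance = v·t = 0.32 m/s × 8.526e+05 s = 2.728e+05 m = 272.8 km.

273 km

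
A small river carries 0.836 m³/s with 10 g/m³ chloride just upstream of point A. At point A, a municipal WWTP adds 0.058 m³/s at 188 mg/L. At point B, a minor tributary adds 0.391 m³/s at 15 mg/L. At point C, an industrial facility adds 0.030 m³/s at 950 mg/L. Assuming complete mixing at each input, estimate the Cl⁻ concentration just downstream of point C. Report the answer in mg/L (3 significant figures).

40.8 mg/L

After input A: C = (0.836·10 + 0.058·188) / 0.894 = 21.55 mg/L.
After input B: C = (0.894·21.55 + 0.391·15) / 1.285 = 19.56 mg/L.
After input C: C = (1.285·19.56 + 0.03·950) / 1.315 = 40.78 mg/L.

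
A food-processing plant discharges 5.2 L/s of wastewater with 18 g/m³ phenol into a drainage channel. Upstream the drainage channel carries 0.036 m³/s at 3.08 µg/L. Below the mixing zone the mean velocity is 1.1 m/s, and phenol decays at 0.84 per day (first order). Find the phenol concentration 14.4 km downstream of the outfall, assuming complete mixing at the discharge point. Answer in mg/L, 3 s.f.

5.2 L/s = 0.0052 m³/s.
3.08 µg/L = 0.00308 mg/L.
After complete mixing, C₀ = (0.0052·18 + 0.036·0.00308) / 0.0412 = 2.275 mg/L.
Travel time t = 1.44e+04 m / 1.1 m/s = 1.309e+04 s = 0.1515 d.
C = 2.275·exp(−0.84·0.1515) = 2.275·0.8805 = 2.003 mg/L.

2.00 mg/L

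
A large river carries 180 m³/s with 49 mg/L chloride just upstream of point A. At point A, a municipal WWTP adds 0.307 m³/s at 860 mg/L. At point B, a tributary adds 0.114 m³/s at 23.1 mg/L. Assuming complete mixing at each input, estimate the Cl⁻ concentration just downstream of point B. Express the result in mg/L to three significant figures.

After input A: C = (180·49 + 0.307·860) / 180.3 = 50.38 mg/L.
After input B: C = (180.3·50.38 + 0.114·23.1) / 180.4 = 50.36 mg/L.

50.4 mg/L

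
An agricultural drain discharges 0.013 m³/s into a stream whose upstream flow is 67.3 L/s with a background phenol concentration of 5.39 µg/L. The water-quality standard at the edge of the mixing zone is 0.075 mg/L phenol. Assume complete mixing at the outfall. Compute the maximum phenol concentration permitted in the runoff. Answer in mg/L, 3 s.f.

67.3 L/s = 0.0673 m³/s.
5.39 µg/L = 0.00539 mg/L.
Mass balance: 0.075·0.0803 = 0.013·Cₑ + 0.0673·0.00539.
Cₑ = (0.006022 − 0.0003627) / 0.013 = 0.4354 mg/L.

0.435 mg/L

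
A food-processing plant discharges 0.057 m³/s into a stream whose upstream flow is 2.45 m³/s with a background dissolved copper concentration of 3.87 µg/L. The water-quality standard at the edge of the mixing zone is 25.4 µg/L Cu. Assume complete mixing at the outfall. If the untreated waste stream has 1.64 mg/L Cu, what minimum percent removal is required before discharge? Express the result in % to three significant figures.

3.87 µg/L = 0.00387 mg/L.
25.4 µg/L = 0.0254 mg/L.
Mass balance: 0.0254·2.507 = 0.057·Cₑ + 2.45·0.00387.
Cₑ = (0.06368 − 0.009482) / 0.057 = 0.9508 mg/L.
Required removal = 1 − 0.9508/1.64 = 42.02 %.

42.0 %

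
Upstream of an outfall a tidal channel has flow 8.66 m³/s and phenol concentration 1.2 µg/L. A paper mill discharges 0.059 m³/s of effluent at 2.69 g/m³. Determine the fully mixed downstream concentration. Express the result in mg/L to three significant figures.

1.2 µg/L = 0.0012 mg/L.
Flow-weighted mixing gives C = (0.059·2.69 + 8.66·0.0012) / (0.059 + 8.66) = 0.1691/8.719 = 0.01939 mg/L.

0.0194 mg/L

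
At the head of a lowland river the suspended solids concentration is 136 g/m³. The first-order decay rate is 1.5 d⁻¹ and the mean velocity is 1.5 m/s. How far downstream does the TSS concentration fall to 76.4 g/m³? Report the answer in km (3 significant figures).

From C = C₀·e^(−kt), t = ln(C₀/C)/k = ln(136/76.4)/1.5 = 0.5767/1.5 = 0.3844 d.
Distance = v·t = 1.5 m/s × 3.322e+04 s = 4.982e+04 m = 49.82 km.

49.8 km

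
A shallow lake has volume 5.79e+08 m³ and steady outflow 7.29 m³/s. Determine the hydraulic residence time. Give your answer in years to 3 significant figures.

Q = 7.29 m³/s × 3.156e+07 s/yr = 2.301e+08 m³/yr.
Hydraulic residence time τ = V/Q = 5.79e+08/2.301e+08 = 2.517 yr.

2.52 yr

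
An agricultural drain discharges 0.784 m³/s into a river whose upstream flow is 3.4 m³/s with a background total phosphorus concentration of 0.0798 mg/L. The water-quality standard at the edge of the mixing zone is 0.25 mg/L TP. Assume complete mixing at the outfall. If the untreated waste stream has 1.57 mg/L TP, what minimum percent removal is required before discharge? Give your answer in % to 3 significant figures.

37.1 %

Mass balance: 0.25·4.184 = 0.784·Cₑ + 3.4·0.0798.
Cₑ = (1.046 − 0.2713) / 0.784 = 0.9881 mg/L.
Required removal = 1 − 0.9881/1.57 = 37.06 %.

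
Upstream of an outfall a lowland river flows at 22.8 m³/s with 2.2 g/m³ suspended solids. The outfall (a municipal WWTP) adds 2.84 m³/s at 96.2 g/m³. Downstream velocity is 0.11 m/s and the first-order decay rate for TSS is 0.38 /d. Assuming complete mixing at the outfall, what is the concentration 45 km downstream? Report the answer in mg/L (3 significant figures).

2.09 mg/L

After complete mixing, C₀ = (2.84·96.2 + 22.8·2.2) / 25.64 = 12.61 mg/L.
Travel time t = 4.5e+04 m / 0.11 m/s = 4.091e+05 s = 4.735 d.
C = 12.61·exp(−0.38·4.735) = 12.61·0.1654 = 2.086 mg/L.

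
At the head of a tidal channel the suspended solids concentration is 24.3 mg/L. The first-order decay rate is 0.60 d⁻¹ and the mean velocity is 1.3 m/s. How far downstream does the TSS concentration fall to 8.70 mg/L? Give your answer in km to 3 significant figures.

192 km

From C = C₀·e^(−kt), t = ln(C₀/C)/k = ln(24.3/8.70)/0.60 = 1.027/0.60 = 1.712 d.
Distance = v·t = 1.3 m/s × 1.479e+05 s = 1.923e+05 m = 192.3 km.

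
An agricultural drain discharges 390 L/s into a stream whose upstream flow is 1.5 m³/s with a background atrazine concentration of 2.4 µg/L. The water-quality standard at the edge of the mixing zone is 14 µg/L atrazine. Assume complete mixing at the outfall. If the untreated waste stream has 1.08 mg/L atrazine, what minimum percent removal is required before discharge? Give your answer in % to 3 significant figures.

390 L/s = 0.39 m³/s.
2.4 µg/L = 0.0024 mg/L.
14 µg/L = 0.014 mg/L.
Mass balance: 0.014·1.89 = 0.39·Cₑ + 1.5·0.0024.
Cₑ = (0.02646 − 0.0036) / 0.39 = 0.05862 mg/L.
Required removal = 1 − 0.05862/1.08 = 94.57 %.

94.6 %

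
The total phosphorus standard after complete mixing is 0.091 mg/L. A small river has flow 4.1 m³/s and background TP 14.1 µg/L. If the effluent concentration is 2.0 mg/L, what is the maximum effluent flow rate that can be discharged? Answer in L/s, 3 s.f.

14.1 µg/L = 0.0141 mg/L.
Mass balance at complete mixing: C_std·(Q_w + Q_r) = Q_w·C_e + Q_r·C_b.
Rearranging, Q_w = Q_r·(C_std − C_b)/(C_e − C_std) = 4.1·(0.091 − 0.0141) / (2 − 0.091) = 0.1652 m³/s.
= 165.2 L/s.

165 L/s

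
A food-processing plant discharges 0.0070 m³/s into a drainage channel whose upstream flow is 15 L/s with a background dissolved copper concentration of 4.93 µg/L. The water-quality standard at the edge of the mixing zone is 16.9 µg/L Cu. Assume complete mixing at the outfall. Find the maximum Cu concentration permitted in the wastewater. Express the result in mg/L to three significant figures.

0.0425 mg/L

15 L/s = 0.015 m³/s.
4.93 µg/L = 0.00493 mg/L.
16.9 µg/L = 0.0169 mg/L.
Mass balance: 0.0169·0.022 = 0.007·Cₑ + 0.015·0.00493.
Cₑ = (0.0003718 − 7.395e-05) / 0.007 = 0.04255 mg/L.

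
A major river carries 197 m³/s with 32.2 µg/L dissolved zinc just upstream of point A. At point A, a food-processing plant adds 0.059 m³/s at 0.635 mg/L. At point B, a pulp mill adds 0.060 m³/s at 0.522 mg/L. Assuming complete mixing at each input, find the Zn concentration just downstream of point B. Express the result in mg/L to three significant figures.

32.2 µg/L = 0.0322 mg/L.
After input A: C = (197·0.0322 + 0.059·0.635) / 197.1 = 0.03238 mg/L.
After input B: C = (197.1·0.03238 + 0.06·0.522) / 197.1 = 0.03253 mg/L.

0.0325 mg/L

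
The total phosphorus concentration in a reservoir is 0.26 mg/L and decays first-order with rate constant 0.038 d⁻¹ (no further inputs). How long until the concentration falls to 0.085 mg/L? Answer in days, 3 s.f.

t = ln(C₀/C)/k = ln(0.26/0.085)/0.038 = 1.118/0.038 = 29.42 d.

29.4 d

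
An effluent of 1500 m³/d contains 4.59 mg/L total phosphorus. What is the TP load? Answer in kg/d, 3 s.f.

6.88 kg/d

1500 m³/d = 0.01736 m³/s.
Mass flux = Q·C = 0.01736 m³/s × 4.59 g/m³ = 0.07969 g/s.
= 0.07969 g/s × 86.4 = 6.885 kg/d.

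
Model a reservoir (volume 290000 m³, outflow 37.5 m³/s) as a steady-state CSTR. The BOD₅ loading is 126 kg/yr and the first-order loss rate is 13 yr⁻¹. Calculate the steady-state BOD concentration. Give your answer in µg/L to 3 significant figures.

Outflow Q = 37.5 m³/s × 3.156e+07 s/yr = 1.183e+09 m³/yr.
Steady-state CSTR mass balance: W = Q·C + k·V·C, so C = W/(Q + kV).
Q + kV = 1.183e+09 + 13·290000 = 1.187e+09 m³/yr.
C = 126/1.187e+09 = 1.061e-07 kg/m³ = 0.0001061 mg/L = 0.1061 µg/L.

0.106 µg/L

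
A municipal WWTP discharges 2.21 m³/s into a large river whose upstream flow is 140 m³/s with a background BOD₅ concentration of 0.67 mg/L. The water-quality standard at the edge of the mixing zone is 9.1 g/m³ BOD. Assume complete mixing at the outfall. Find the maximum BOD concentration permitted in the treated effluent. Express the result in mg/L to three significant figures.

543 mg/L

Mass balance: 9.1·142.2 = 2.21·Cₑ + 140·0.67.
Cₑ = (1294 − 93.8) / 2.21 = 543.1 mg/L.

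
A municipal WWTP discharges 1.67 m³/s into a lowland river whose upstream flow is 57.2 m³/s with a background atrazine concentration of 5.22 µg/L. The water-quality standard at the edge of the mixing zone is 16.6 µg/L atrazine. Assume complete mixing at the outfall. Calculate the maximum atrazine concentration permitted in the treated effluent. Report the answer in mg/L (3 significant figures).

5.22 µg/L = 0.00522 mg/L.
16.6 µg/L = 0.0166 mg/L.
Mass balance: 0.0166·58.87 = 1.67·Cₑ + 57.2·0.00522.
Cₑ = (0.9772 − 0.2986) / 1.67 = 0.4064 mg/L.

0.406 mg/L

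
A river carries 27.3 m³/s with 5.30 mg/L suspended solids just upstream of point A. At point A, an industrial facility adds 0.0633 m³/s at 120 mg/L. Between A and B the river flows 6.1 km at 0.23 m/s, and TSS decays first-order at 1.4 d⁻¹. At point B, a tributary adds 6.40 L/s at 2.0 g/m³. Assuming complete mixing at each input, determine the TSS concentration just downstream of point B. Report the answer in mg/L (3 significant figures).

3.62 mg/L

After input A: C = (27.3·5.3 + 0.0633·120) / 27.36 = 5.565 mg/L.
Over the 6.1 km reach to input B (t = 2.652e+04 s = 0.307 d), decay gives C = 5.565·exp(−1.4·0.307) = 3.621 mg/L.
6.40 L/s = 0.0064 m³/s.
After input B: C = (27.36·3.621 + 0.0064·2) / 27.37 = 3.621 mg/L.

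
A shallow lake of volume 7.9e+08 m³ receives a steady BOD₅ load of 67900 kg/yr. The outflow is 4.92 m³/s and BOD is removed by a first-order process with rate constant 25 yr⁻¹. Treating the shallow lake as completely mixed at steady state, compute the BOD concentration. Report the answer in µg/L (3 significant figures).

Outflow Q = 4.92 m³/s × 3.156e+07 s/yr = 1.553e+08 m³/yr.
Steady-state CSTR mass balance: W = Q·C + k·V·C, so C = W/(Q + kV).
Q + kV = 1.553e+08 + 25·7.9e+08 = 1.991e+10 m³/yr.
C = 67900/1.991e+10 = 3.411e-06 kg/m³ = 0.003411 mg/L = 3.411 µg/L.

3.41 µg/L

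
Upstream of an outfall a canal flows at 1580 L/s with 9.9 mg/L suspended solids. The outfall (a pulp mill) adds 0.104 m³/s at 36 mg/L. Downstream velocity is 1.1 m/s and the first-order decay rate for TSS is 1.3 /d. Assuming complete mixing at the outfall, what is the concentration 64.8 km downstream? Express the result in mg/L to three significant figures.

1580 L/s = 1.58 m³/s.
After complete mixing, C₀ = (0.104·36 + 1.58·9.9) / 1.684 = 11.51 mg/L.
Travel time t = 6.48e+04 m / 1.1 m/s = 5.891e+04 s = 0.6818 d.
C = 11.51·exp(−1.3·0.6818) = 11.51·0.4122 = 4.745 mg/L.

4.74 mg/L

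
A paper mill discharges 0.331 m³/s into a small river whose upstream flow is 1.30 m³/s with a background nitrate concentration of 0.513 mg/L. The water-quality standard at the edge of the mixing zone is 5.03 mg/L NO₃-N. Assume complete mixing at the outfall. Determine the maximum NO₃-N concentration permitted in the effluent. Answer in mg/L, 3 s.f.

22.8 mg/L

Mass balance: 5.03·1.631 = 0.331·Cₑ + 1.3·0.513.
Cₑ = (8.204 − 0.6669) / 0.331 = 22.77 mg/L.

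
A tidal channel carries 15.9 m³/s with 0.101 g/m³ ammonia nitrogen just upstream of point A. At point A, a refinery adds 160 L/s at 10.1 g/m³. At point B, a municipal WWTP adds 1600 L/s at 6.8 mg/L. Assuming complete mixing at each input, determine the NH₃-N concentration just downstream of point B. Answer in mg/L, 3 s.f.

0.799 mg/L

160 L/s = 0.16 m³/s.
After input A: C = (15.9·0.101 + 0.16·10.1) / 16.06 = 0.2006 mg/L.
1600 L/s = 1.6 m³/s.
After input B: C = (16.06·0.2006 + 1.6·6.8) / 17.66 = 0.7985 mg/L.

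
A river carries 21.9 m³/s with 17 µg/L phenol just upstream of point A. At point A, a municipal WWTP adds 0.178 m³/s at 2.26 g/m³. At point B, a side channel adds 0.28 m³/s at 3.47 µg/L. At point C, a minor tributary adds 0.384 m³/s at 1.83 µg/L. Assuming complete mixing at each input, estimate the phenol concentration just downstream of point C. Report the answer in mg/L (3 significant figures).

17 µg/L = 0.017 mg/L.
After input A: C = (21.9·0.017 + 0.178·2.26) / 22.08 = 0.03508 mg/L.
3.47 µg/L = 0.00347 mg/L.
After input B: C = (22.08·0.03508 + 0.28·0.00347) / 22.36 = 0.03469 mg/L.
1.83 µg/L = 0.00183 mg/L.
After input C: C = (22.36·0.03469 + 0.384·0.00183) / 22.74 = 0.03413 mg/L.

0.0341 mg/L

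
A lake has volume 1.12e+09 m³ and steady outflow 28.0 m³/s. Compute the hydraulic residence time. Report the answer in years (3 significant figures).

Q = 28.0 m³/s × 3.156e+07 s/yr = 8.836e+08 m³/yr.
Hydraulic residence time τ = V/Q = 1.12e+09/8.836e+08 = 1.268 yr.

1.27 yr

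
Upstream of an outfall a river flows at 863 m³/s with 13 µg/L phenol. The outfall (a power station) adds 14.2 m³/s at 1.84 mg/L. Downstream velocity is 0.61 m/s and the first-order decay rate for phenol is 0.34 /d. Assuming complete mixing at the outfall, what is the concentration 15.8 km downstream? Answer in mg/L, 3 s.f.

0.0384 mg/L

13 µg/L = 0.013 mg/L.
After complete mixing, C₀ = (14.2·1.84 + 863·0.013) / 877.2 = 0.04258 mg/L.
Travel time t = 1.58e+04 m / 0.61 m/s = 2.59e+04 s = 0.2998 d.
C = 0.04258·exp(−0.34·0.2998) = 0.04258·0.9031 = 0.03845 mg/L.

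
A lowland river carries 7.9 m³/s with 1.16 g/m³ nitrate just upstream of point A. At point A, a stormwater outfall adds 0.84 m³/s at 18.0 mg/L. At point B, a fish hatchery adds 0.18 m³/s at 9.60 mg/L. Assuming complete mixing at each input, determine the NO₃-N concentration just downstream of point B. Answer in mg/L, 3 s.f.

After input A: C = (7.9·1.16 + 0.84·18) / 8.74 = 2.778 mg/L.
After input B: C = (8.74·2.778 + 0.18·9.6) / 8.92 = 2.916 mg/L.

2.92 mg/L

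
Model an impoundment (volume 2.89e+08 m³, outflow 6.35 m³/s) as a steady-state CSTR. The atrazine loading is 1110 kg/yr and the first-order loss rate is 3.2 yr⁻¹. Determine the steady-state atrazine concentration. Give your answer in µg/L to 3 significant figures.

0.986 µg/L

Outflow Q = 6.35 m³/s × 3.156e+07 s/yr = 2.004e+08 m³/yr.
Steady-state CSTR mass balance: W = Q·C + k·V·C, so C = W/(Q + kV).
Q + kV = 2.004e+08 + 3.2·2.89e+08 = 1.125e+09 m³/yr.
C = 1110/1.125e+09 = 9.865e-07 kg/m³ = 0.0009865 mg/L = 0.9865 µg/L.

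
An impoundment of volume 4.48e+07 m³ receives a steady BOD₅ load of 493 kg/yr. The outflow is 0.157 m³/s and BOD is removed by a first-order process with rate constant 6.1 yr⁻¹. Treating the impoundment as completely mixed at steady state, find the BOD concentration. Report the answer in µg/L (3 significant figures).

1.77 µg/L

Outflow Q = 0.157 m³/s × 3.156e+07 s/yr = 4.955e+06 m³/yr.
Steady-state CSTR mass balance: W = Q·C + k·V·C, so C = W/(Q + kV).
Q + kV = 4.955e+06 + 6.1·4.48e+07 = 2.782e+08 m³/yr.
C = 493/2.782e+08 = 1.772e-06 kg/m³ = 0.001772 mg/L = 1.772 µg/L.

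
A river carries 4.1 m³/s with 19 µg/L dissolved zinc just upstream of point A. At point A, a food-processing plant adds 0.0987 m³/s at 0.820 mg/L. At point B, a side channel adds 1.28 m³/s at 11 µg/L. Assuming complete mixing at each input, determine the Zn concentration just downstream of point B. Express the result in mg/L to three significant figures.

19 µg/L = 0.019 mg/L.
After input A: C = (4.1·0.019 + 0.0987·0.82) / 4.199 = 0.03783 mg/L.
11 µg/L = 0.011 mg/L.
After input B: C = (4.199·0.03783 + 1.28·0.011) / 5.479 = 0.03156 mg/L.

0.0316 mg/L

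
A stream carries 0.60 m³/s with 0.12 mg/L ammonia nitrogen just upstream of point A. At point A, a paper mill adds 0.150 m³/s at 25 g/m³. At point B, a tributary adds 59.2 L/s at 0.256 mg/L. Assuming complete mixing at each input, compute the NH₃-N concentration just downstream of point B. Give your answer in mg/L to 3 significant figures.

4.74 mg/L

After input A: C = (0.6·0.12 + 0.15·25) / 0.75 = 5.096 mg/L.
59.2 L/s = 0.0592 m³/s.
After input B: C = (0.75·5.096 + 0.0592·0.256) / 0.8092 = 4.742 mg/L.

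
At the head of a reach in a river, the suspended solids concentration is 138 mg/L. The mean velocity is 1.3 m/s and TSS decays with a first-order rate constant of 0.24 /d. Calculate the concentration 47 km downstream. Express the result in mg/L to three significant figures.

Travel time t = 47 km / 1.3 m/s = 4.7e+04/1.3 = 3.615e+04 s = 0.4184 d.
First-order decay: C = 138·exp(−0.24·0.4184) = 138·0.9045 = 124.8 mg/L.

125 mg/L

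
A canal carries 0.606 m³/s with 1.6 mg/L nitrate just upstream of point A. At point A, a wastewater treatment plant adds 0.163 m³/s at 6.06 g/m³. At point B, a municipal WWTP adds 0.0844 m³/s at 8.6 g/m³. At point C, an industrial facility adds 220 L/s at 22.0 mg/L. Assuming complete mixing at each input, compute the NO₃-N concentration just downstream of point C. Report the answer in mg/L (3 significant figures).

7.01 mg/L

After input A: C = (0.606·1.6 + 0.163·6.06) / 0.769 = 2.545 mg/L.
After input B: C = (0.769·2.545 + 0.0844·8.6) / 0.8534 = 3.144 mg/L.
220 L/s = 0.22 m³/s.
After input C: C = (0.8534·3.144 + 0.22·22) / 1.073 = 7.009 mg/L.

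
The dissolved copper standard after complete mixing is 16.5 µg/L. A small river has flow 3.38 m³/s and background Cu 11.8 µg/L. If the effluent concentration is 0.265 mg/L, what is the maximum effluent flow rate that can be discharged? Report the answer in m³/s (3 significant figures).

11.8 µg/L = 0.0118 mg/L.
16.5 µg/L = 0.0165 mg/L.
Mass balance at complete mixing: C_std·(Q_w + Q_r) = Q_w·C_e + Q_r·C_b.
Rearranging, Q_w = Q_r·(C_std − C_b)/(C_e − C_std) = 3.38·(0.0165 − 0.0118) / (0.265 − 0.0165) = 0.06393 m³/s.

0.0639 m³/s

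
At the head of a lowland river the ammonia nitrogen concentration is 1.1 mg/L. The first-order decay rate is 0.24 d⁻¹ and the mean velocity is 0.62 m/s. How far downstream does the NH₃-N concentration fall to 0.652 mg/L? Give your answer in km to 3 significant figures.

From C = C₀·e^(−kt), t = ln(C₀/C)/k = ln(1.1/0.652)/0.24 = 0.523/0.24 = 2.179 d.
Distance = v·t = 0.62 m/s × 1.883e+05 s = 1.167e+05 m = 116.7 km.

117 km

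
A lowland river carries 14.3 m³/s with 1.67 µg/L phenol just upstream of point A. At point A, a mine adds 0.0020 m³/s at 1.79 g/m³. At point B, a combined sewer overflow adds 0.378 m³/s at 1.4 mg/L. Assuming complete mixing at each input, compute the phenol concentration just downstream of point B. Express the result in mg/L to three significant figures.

1.67 µg/L = 0.00167 mg/L.
After input A: C = (14.3·0.00167 + 0.002·1.79) / 14.3 = 0.00192 mg/L.
After input B: C = (14.3·0.00192 + 0.378·1.4) / 14.68 = 0.03792 mg/L.

0.0379 mg/L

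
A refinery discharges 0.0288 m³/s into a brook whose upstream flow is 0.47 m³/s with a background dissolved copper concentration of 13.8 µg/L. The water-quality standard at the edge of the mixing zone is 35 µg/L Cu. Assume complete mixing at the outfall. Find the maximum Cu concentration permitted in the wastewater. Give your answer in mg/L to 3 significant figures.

13.8 µg/L = 0.0138 mg/L.
35 µg/L = 0.035 mg/L.
Mass balance: 0.035·0.4988 = 0.0288·Cₑ + 0.47·0.0138.
Cₑ = (0.01746 − 0.006486) / 0.0288 = 0.381 mg/L.

0.381 mg/L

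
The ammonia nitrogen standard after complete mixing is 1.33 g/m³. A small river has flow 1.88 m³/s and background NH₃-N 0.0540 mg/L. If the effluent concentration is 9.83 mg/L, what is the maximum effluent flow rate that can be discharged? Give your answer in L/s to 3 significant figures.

282 L/s

Mass balance at complete mixing: C_std·(Q_w + Q_r) = Q_w·C_e + Q_r·C_b.
Rearranging, Q_w = Q_r·(C_std − C_b)/(C_e − C_std) = 1.88·(1.33 − 0.054) / (9.83 − 1.33) = 0.2822 m³/s.
= 282.2 L/s.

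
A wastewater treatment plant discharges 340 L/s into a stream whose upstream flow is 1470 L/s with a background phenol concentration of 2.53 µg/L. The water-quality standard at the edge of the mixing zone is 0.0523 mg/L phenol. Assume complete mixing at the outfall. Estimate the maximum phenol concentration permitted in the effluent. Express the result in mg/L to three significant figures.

0.267 mg/L

340 L/s = 0.34 m³/s.
1470 L/s = 1.47 m³/s.
2.53 µg/L = 0.00253 mg/L.
Mass balance: 0.0523·1.81 = 0.34·Cₑ + 1.47·0.00253.
Cₑ = (0.09466 − 0.003719) / 0.34 = 0.2675 mg/L.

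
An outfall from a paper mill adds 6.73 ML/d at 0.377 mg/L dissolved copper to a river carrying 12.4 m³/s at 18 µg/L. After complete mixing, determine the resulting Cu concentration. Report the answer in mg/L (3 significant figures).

0.0202 mg/L

6.73 ML/d = 0.07789 m³/s.
18 µg/L = 0.018 mg/L.
By mass balance at complete mixing, C = (0.07789·0.377 + 12.4·0.018) / (0.07789 + 12.4) = 0.2526/12.48 = 0.02024 mg/L.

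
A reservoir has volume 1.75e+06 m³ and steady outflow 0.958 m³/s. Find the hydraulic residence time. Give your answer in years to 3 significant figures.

Q = 0.958 m³/s × 3.156e+07 s/yr = 3.023e+07 m³/yr.
Hydraulic residence time τ = V/Q = 1.75e+06/3.023e+07 = 0.05789 yr.

0.0579 yr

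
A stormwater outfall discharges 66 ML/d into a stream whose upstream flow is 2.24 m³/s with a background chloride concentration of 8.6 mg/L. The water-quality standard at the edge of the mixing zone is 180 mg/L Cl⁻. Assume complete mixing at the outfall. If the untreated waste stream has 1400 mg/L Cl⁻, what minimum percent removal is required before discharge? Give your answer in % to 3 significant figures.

66 ML/d = 0.7639 m³/s.
Mass balance: 180·3.004 = 0.7639·Cₑ + 2.24·8.6.
Cₑ = (540.7 − 19.26) / 0.7639 = 682.6 mg/L.
Required removal = 1 − 682.6/1400 = 51.24 %.

51.2 %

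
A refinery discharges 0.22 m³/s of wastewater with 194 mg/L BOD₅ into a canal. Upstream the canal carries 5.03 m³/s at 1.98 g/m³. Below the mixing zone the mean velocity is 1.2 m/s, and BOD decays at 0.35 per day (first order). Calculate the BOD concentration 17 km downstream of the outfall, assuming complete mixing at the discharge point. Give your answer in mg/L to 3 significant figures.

9.47 mg/L

After complete mixing, C₀ = (0.22·194 + 5.03·1.98) / 5.25 = 10.03 mg/L.
Travel time t = 1.7e+04 m / 1.2 m/s = 1.417e+04 s = 0.164 d.
C = 10.03·exp(−0.35·0.164) = 10.03·0.9442 = 9.467 mg/L.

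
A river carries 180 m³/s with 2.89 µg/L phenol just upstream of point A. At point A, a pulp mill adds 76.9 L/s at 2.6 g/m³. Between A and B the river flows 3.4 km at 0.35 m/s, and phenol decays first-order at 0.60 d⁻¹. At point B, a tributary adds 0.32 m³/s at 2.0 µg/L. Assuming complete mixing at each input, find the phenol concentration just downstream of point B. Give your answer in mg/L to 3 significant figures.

2.89 µg/L = 0.00289 mg/L.
76.9 L/s = 0.0769 m³/s.
After input A: C = (180·0.00289 + 0.0769·2.6) / 180.1 = 0.003999 mg/L.
Over the 3.4 km reach to input B (t = 9714 s = 0.1124 d), decay gives C = 0.003999·exp(−0.60·0.1124) = 0.003738 mg/L.
2.0 µg/L = 0.002 mg/L.
After input B: C = (180.1·0.003738 + 0.32·0.002) / 180.4 = 0.003735 mg/L.

0.00374 mg/L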